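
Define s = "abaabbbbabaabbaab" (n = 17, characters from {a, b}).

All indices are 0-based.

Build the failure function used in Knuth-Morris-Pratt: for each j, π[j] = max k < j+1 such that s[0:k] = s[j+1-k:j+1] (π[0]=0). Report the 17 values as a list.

π[0] = 0
j=1 s[j]='b': π[1]=0 (border '')
j=2 s[j]='a': π[2]=1 (border 'a')
j=3 s[j]='a': k: 1→0; π[3]=1 (border 'a')
j=4 s[j]='b': π[4]=2 (border 'ab')
j=5 s[j]='b': k: 2→0; π[5]=0 (border '')
j=6 s[j]='b': π[6]=0 (border '')
j=7 s[j]='b': π[7]=0 (border '')
j=8 s[j]='a': π[8]=1 (border 'a')
j=9 s[j]='b': π[9]=2 (border 'ab')
j=10 s[j]='a': π[10]=3 (border 'aba')
j=11 s[j]='a': π[11]=4 (border 'abaa')
j=12 s[j]='b': π[12]=5 (border 'abaab')
j=13 s[j]='b': π[13]=6 (border 'abaabb')
j=14 s[j]='a': k: 6→0; π[14]=1 (border 'a')
j=15 s[j]='a': k: 1→0; π[15]=1 (border 'a')
j=16 s[j]='b': π[16]=2 (border 'ab')

[0, 0, 1, 1, 2, 0, 0, 0, 1, 2, 3, 4, 5, 6, 1, 1, 2]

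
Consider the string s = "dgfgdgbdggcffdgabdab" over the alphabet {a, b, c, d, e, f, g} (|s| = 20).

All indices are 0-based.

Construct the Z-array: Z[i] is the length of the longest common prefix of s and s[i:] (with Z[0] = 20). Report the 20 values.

Z[0]=20
i=1: i≥r, start 0; Z[1]=0
i=2: i≥r, start 0; Z[2]=0
i=3: i≥r, start 0; Z[3]=0
i=4: i≥r, start 0; Z[4]=2 scan→box=[4,6)
i=5: min(r-i=1, Z[1]=0)=0; Z[5]=0
i=6: i≥r, start 0; Z[6]=0
i=7: i≥r, start 0; Z[7]=2 scan→box=[7,9)
i=8: min(r-i=1, Z[1]=0)=0; Z[8]=0
i=9: i≥r, start 0; Z[9]=0
i=10: i≥r, start 0; Z[10]=0
i=11: i≥r, start 0; Z[11]=0
i=12: i≥r, start 0; Z[12]=0
i=13: i≥r, start 0; Z[13]=2 scan→box=[13,15)
i=14: min(r-i=1, Z[1]=0)=0; Z[14]=0
i=15: i≥r, start 0; Z[15]=0
i=16: i≥r, start 0; Z[16]=0
i=17: i≥r, start 0; Z[17]=1 scan→box=[17,18)
i=18: i≥r, start 0; Z[18]=0
i=19: i≥r, start 0; Z[19]=0

[20, 0, 0, 0, 2, 0, 0, 2, 0, 0, 0, 0, 0, 2, 0, 0, 0, 1, 0, 0]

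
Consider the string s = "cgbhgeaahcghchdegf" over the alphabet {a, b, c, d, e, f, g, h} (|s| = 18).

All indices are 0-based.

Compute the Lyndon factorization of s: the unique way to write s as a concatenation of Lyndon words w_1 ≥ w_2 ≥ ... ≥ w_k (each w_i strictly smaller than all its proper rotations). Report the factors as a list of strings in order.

["cg", "bhge", "aahcghchdegf"]

emit factor 1: 'cg' (i=0, period=2)
emit factor 2: 'bhge' (i=2, period=4)
emit factor 3: 'aahcghchdegf' (i=6, period=12)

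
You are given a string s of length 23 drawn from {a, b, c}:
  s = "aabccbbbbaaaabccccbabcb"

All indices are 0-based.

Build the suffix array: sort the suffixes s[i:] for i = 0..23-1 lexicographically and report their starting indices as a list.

[9, 10, 0, 11, 19, 1, 12, 22, 8, 18, 7, 6, 5, 20, 2, 13, 21, 17, 4, 16, 3, 15, 14]

rank→(start, suffix):
  0 → (9, 'aaaabccccbabcb')
  1 → (10, 'aaabccccbabcb')
  2 → (0, 'aabccbbbbaaaabccccbabcb')
  3 → (11, 'aabccccbabcb')
  4 → (19, 'abcb')
  5 → (1, 'abccbbbbaaaabccccbabcb')
  6 → (12, 'abccccbabcb')
  7 → (22, 'b')
  8 → (8, 'baaaabccccbabcb')
  9 → (18, 'babcb')
  10 → (7, 'bbaaaabccccbabcb')
  11 → (6, 'bbbaaaabccccbabcb')
  12 → (5, 'bbbbaaaabccccbabcb')
  13 → (20, 'bcb')
  14 → (2, 'bccbbbbaaaabccccbabcb')
  15 → (13, 'bccccbabcb')
  16 → (21, 'cb')
  17 → (17, 'cbabcb')
  18 → (4, 'cbbbbaaaabccccbabcb')
  19 → (16, 'ccbabcb')
  20 → (3, 'ccbbbbaaaabccccbabcb')
  21 → (15, 'cccbabcb')
  22 → (14, 'ccccbabcb')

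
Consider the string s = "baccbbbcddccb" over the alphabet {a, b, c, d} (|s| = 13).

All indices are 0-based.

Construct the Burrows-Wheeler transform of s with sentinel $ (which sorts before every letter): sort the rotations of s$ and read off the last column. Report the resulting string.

rank  rotation        last
    0  $baccbbbcddccb  b
    1  accbbbcddccb$b  b
    2  b$baccbbbcddcc  c
    3  baccbbbcddccb$  $
    4  bbbcddccb$bacc  c
    5  bbcddccb$baccb  b
    6  bcddccb$baccbb  b
    7  cb$baccbbbcddc  c
    8  cbbbcddccb$bac  c
    9  ccb$baccbbbcdd  d
   10  ccbbbcddccb$ba  a
   11  cddccb$baccbbb  b
   12  dccb$baccbbbcd  d
   13  ddccb$baccbbbc  c

bbc$cbbccdabdc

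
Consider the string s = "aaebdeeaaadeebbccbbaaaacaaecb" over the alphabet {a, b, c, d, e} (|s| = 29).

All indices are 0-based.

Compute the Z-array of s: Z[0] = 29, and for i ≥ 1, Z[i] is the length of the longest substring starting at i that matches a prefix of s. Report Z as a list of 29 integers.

[29, 1, 0, 0, 0, 0, 0, 2, 2, 1, 0, 0, 0, 0, 0, 0, 0, 0, 0, 2, 2, 2, 1, 0, 3, 1, 0, 0, 0]

Z[0]=29
i=1: outside box; Z[1]=1 extend→box=[1,2)
i=2: outside box; Z[2]=0
i=3: outside box; Z[3]=0
i=4: outside box; Z[4]=0
i=5: outside box; Z[5]=0
i=6: outside box; Z[6]=0
i=7: outside box; Z[7]=2 extend→box=[7,9)
i=8: min(r-i=1, Z[1]=1)=1; Z[8]=2 extend→box=[8,10)
i=9: min(r-i=1, Z[1]=1)=1; Z[9]=1
i=10: outside box; Z[10]=0
i=11: outside box; Z[11]=0
i=12: outside box; Z[12]=0
i=13: outside box; Z[13]=0
i=14: outside box; Z[14]=0
i=15: outside box; Z[15]=0
i=16: outside box; Z[16]=0
i=17: outside box; Z[17]=0
i=18: outside box; Z[18]=0
i=19: outside box; Z[19]=2 extend→box=[19,21)
i=20: min(r-i=1, Z[1]=1)=1; Z[20]=2 extend→box=[20,22)
i=21: min(r-i=1, Z[1]=1)=1; Z[21]=2 extend→box=[21,23)
i=22: min(r-i=1, Z[1]=1)=1; Z[22]=1
i=23: outside box; Z[23]=0
i=24: outside box; Z[24]=3 extend→box=[24,27)
i=25: min(r-i=2, Z[1]=1)=1; Z[25]=1
i=26: min(r-i=1, Z[2]=0)=0; Z[26]=0
i=27: outside box; Z[27]=0
i=28: outside box; Z[28]=0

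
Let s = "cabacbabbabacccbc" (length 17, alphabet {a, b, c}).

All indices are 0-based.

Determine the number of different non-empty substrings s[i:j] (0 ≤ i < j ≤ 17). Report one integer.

rank | idx | suffix
   0 |   1 | abacbabbabacccbc
   1 |   9 | abacccbc
   2 |   6 | abbabacccbc
   3 |   3 | acbabbabacccbc
   4 |  11 | acccbc
   5 |   8 | babacccbc
   6 |   5 | babbabacccbc
   7 |   2 | bacbabbabacccbc
   8 |  10 | bacccbc
   9 |   7 | bbabacccbc
  10 |  15 | bc
  11 |  16 | c
  12 |   0 | cabacbabbabacccbc
  13 |   4 | cbabbabacccbc
  14 |  14 | cbc
  15 |  13 | ccbc
  16 |  12 | cccbc

SA = [1, 9, 6, 3, 11, 8, 5, 2, 10, 7, 15, 16, 0, 4, 14, 13, 12]
rank  pair      lcp
   1  s[1:],s[9:]  4  'abac'
   2  s[9:],s[6:]  2  'ab'
   3  s[6:],s[3:]  1  'a'
   4  s[3:],s[11:]  2  'ac'
   5  s[11:],s[8:]  0  ''
   6  s[8:],s[5:]  3  'bab'
   7  s[5:],s[2:]  2  'ba'
   8  s[2:],s[10:]  3  'bac'
   9  s[10:],s[7:]  1  'b'
  10  s[7:],s[15:]  1  'b'
  11  s[15:],s[16:]  0  ''
  12  s[16:],s[0:]  1  'c'
  13  s[0:],s[4:]  1  'c'
  14  s[4:],s[14:]  2  'cb'
  15  s[14:],s[13:]  1  'c'
  16  s[13:],s[12:]  2  'cc'

n(n+1)/2 = 17·18/2 = 153
Σ LCP = 0 + 4 + 2 + 1 + 2 + 0 + 3 + 2 + 3 + 1 + 1 + 0 + 1 + 1 + 2 + 1 + 2 = 26
distinct = 153 − 26 = 127

127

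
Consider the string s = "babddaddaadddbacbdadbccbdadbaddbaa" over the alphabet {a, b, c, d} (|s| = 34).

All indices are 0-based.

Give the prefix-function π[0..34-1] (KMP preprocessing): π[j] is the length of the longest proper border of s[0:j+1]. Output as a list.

[0, 0, 1, 0, 0, 0, 0, 0, 0, 0, 0, 0, 0, 1, 2, 0, 1, 0, 0, 0, 1, 0, 0, 1, 0, 0, 0, 1, 2, 0, 0, 1, 2, 0]

π[0] = 0
j=1 s[j]='a': π[1]=0 (border '')
j=2 s[j]='b': π[2]=1 (border 'b')
j=3 s[j]='d': k: 1→0; π[3]=0 (border '')
j=4 s[j]='d': π[4]=0 (border '')
j=5 s[j]='a': π[5]=0 (border '')
j=6 s[j]='d': π[6]=0 (border '')
j=7 s[j]='d': π[7]=0 (border '')
j=8 s[j]='a': π[8]=0 (border '')
j=9 s[j]='a': π[9]=0 (border '')
j=10 s[j]='d': π[10]=0 (border '')
j=11 s[j]='d': π[11]=0 (border '')
j=12 s[j]='d': π[12]=0 (border '')
j=13 s[j]='b': π[13]=1 (border 'b')
j=14 s[j]='a': π[14]=2 (border 'ba')
j=15 s[j]='c': k: 2→0; π[15]=0 (border '')
j=16 s[j]='b': π[16]=1 (border 'b')
j=17 s[j]='d': k: 1→0; π[17]=0 (border '')
j=18 s[j]='a': π[18]=0 (border '')
j=19 s[j]='d': π[19]=0 (border '')
j=20 s[j]='b': π[20]=1 (border 'b')
j=21 s[j]='c': k: 1→0; π[21]=0 (border '')
j=22 s[j]='c': π[22]=0 (border '')
j=23 s[j]='b': π[23]=1 (border 'b')
j=24 s[j]='d': k: 1→0; π[24]=0 (border '')
j=25 s[j]='a': π[25]=0 (border '')
j=26 s[j]='d': π[26]=0 (border '')
j=27 s[j]='b': π[27]=1 (border 'b')
j=28 s[j]='a': π[28]=2 (border 'ba')
j=29 s[j]='d': k: 2→0; π[29]=0 (border '')
j=30 s[j]='d': π[30]=0 (border '')
j=31 s[j]='b': π[31]=1 (border 'b')
j=32 s[j]='a': π[32]=2 (border 'ba')
j=33 s[j]='a': k: 2→0; π[33]=0 (border '')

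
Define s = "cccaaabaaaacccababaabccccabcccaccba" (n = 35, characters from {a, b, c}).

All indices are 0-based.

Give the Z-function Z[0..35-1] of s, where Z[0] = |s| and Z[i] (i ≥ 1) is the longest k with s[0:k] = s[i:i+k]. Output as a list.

[35, 2, 1, 0, 0, 0, 0, 0, 0, 0, 0, 4, 2, 1, 0, 0, 0, 0, 0, 0, 0, 3, 4, 2, 1, 0, 0, 4, 2, 1, 0, 2, 1, 0, 0]

Z[0]=35
i=1: outside box; Z[1]=2 grow→box=[1,3)
i=2: min(r-i=1, Z[1]=2)=1; Z[2]=1
i=3: outside box; Z[3]=0
i=4: outside box; Z[4]=0
i=5: outside box; Z[5]=0
i=6: outside box; Z[6]=0
i=7: outside box; Z[7]=0
i=8: outside box; Z[8]=0
i=9: outside box; Z[9]=0
i=10: outside box; Z[10]=0
i=11: outside box; Z[11]=4 grow→box=[11,15)
i=12: min(r-i=3, Z[1]=2)=2; Z[12]=2
i=13: min(r-i=2, Z[2]=1)=1; Z[13]=1
i=14: min(r-i=1, Z[3]=0)=0; Z[14]=0
i=15: outside box; Z[15]=0
i=16: outside box; Z[16]=0
i=17: outside box; Z[17]=0
i=18: outside box; Z[18]=0
i=19: outside box; Z[19]=0
i=20: outside box; Z[20]=0
i=21: outside box; Z[21]=3 grow→box=[21,24)
i=22: min(r-i=2, Z[1]=2)=2; Z[22]=4 grow→box=[22,26)
i=23: min(r-i=3, Z[1]=2)=2; Z[23]=2
i=24: min(r-i=2, Z[2]=1)=1; Z[24]=1
i=25: min(r-i=1, Z[3]=0)=0; Z[25]=0
i=26: outside box; Z[26]=0
i=27: outside box; Z[27]=4 grow→box=[27,31)
i=28: min(r-i=3, Z[1]=2)=2; Z[28]=2
i=29: min(r-i=2, Z[2]=1)=1; Z[29]=1
i=30: min(r-i=1, Z[3]=0)=0; Z[30]=0
i=31: outside box; Z[31]=2 grow→box=[31,33)
i=32: min(r-i=1, Z[1]=2)=1; Z[32]=1
i=33: outside box; Z[33]=0
i=34: outside box; Z[34]=0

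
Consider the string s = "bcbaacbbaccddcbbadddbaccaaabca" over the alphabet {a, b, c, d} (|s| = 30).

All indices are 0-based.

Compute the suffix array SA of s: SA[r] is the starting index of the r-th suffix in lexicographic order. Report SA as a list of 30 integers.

[29, 24, 25, 3, 26, 4, 21, 8, 16, 2, 20, 7, 15, 6, 14, 27, 0, 28, 23, 1, 5, 13, 22, 9, 10, 19, 12, 18, 11, 17]

rank | idx | suffix
   0 |  29 | a
   1 |  24 | aaabca
   2 |  25 | aabca
   3 |   3 | aacbbaccddcbbadddbaccaaabca
   4 |  26 | abca
   5 |   4 | acbbaccddcbbadddbaccaaabca
   6 |  21 | accaaabca
   7 |   8 | accddcbbadddbaccaaabca
   8 |  16 | adddbaccaaabca
   9 |   2 | baacbbaccddcbbadddbaccaaabca
  10 |  20 | baccaaabca
  11 |   7 | baccddcbbadddbaccaaabca
  12 |  15 | badddbaccaaabca
  13 |   6 | bbaccddcbbadddbaccaaabca
  14 |  14 | bbadddbaccaaabca
  15 |  27 | bca
  16 |   0 | bcbaacbbaccddcbbadddbaccaaabca
  17 |  28 | ca
  18 |  23 | caaabca
  19 |   1 | cbaacbbaccddcbbadddbaccaaabca
  20 |   5 | cbbaccddcbbadddbaccaaabca
  21 |  13 | cbbadddbaccaaabca
  22 |  22 | ccaaabca
  23 |   9 | ccddcbbadddbaccaaabca
  24 |  10 | cddcbbadddbaccaaabca
  25 |  19 | dbaccaaabca
  26 |  12 | dcbbadddbaccaaabca
  27 |  18 | ddbaccaaabca
  28 |  11 | ddcbbadddbaccaaabca
  29 |  17 | dddbaccaaabca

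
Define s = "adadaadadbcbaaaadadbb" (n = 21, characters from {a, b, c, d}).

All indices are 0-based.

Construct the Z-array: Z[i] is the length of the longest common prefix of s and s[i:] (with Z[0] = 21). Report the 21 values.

Z[0]=21
i=1: fresh scan; Z[1]=0
i=2: fresh scan; Z[2]=3 scan→box=[2,5)
i=3: min(r-i=2, Z[1]=0)=0; Z[3]=0
i=4: min(r-i=1, Z[2]=3)=1; Z[4]=1
i=5: fresh scan; Z[5]=4 scan→box=[5,9)
i=6: min(r-i=3, Z[1]=0)=0; Z[6]=0
i=7: min(r-i=2, Z[2]=3)=2; Z[7]=2
i=8: min(r-i=1, Z[3]=0)=0; Z[8]=0
i=9: fresh scan; Z[9]=0
i=10: fresh scan; Z[10]=0
i=11: fresh scan; Z[11]=0
i=12: fresh scan; Z[12]=1 scan→box=[12,13)
i=13: fresh scan; Z[13]=1 scan→box=[13,14)
i=14: fresh scan; Z[14]=1 scan→box=[14,15)
i=15: fresh scan; Z[15]=4 scan→box=[15,19)
i=16: min(r-i=3, Z[1]=0)=0; Z[16]=0
i=17: min(r-i=2, Z[2]=3)=2; Z[17]=2
i=18: min(r-i=1, Z[3]=0)=0; Z[18]=0
i=19: fresh scan; Z[19]=0
i=20: fresh scan; Z[20]=0

[21, 0, 3, 0, 1, 4, 0, 2, 0, 0, 0, 0, 1, 1, 1, 4, 0, 2, 0, 0, 0]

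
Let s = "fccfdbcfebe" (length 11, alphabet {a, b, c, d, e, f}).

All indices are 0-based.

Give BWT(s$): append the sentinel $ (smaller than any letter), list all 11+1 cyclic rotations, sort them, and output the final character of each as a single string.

rank  rotation      last
    0  $fccfdbcfebe  e
    1  bcfebe$fccfd  d
    2  be$fccfdbcfe  e
    3  ccfdbcfebe$f  f
    4  cfdbcfebe$fc  c
    5  cfebe$fccfdb  b
    6  dbcfebe$fccf  f
    7  e$fccfdbcfeb  b
    8  ebe$fccfdbcf  f
    9  fccfdbcfebe$  $
   10  fdbcfebe$fcc  c
   11  febe$fccfdbc  c

edefcbfbf$cc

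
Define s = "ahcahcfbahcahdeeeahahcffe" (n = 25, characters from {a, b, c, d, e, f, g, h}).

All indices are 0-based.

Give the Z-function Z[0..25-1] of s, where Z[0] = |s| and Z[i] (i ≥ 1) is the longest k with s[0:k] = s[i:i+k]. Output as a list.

[25, 0, 0, 3, 0, 0, 0, 0, 5, 0, 0, 2, 0, 0, 0, 0, 0, 2, 0, 3, 0, 0, 0, 0, 0]

Z[0]=25
i=1: i≥r, start 0; Z[1]=0
i=2: i≥r, start 0; Z[2]=0
i=3: i≥r, start 0; Z[3]=3 scan→box=[3,6)
i=4: min(r-i=2, Z[1]=0)=0; Z[4]=0
i=5: min(r-i=1, Z[2]=0)=0; Z[5]=0
i=6: i≥r, start 0; Z[6]=0
i=7: i≥r, start 0; Z[7]=0
i=8: i≥r, start 0; Z[8]=5 scan→box=[8,13)
i=9: min(r-i=4, Z[1]=0)=0; Z[9]=0
i=10: min(r-i=3, Z[2]=0)=0; Z[10]=0
i=11: min(r-i=2, Z[3]=3)=2; Z[11]=2
i=12: min(r-i=1, Z[4]=0)=0; Z[12]=0
i=13: i≥r, start 0; Z[13]=0
i=14: i≥r, start 0; Z[14]=0
i=15: i≥r, start 0; Z[15]=0
i=16: i≥r, start 0; Z[16]=0
i=17: i≥r, start 0; Z[17]=2 scan→box=[17,19)
i=18: min(r-i=1, Z[1]=0)=0; Z[18]=0
i=19: i≥r, start 0; Z[19]=3 scan→box=[19,22)
i=20: min(r-i=2, Z[1]=0)=0; Z[20]=0
i=21: min(r-i=1, Z[2]=0)=0; Z[21]=0
i=22: i≥r, start 0; Z[22]=0
i=23: i≥r, start 0; Z[23]=0
i=24: i≥r, start 0; Z[24]=0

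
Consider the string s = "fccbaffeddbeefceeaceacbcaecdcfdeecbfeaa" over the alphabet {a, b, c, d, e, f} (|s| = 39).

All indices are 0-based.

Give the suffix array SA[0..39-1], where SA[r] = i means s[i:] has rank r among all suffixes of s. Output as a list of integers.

[38, 37, 20, 17, 24, 4, 3, 22, 10, 34, 23, 2, 21, 33, 1, 26, 18, 14, 28, 9, 27, 8, 30, 36, 19, 16, 32, 25, 7, 15, 31, 11, 12, 0, 13, 29, 35, 6, 5]

sorted suffixes:
  #0 SA[0]=38  'a'
  #1 SA[1]=37  'aa'
  #2 SA[2]=20  'acbcaecdcfdeecbfeaa'
  #3 SA[3]=17  'aceacbcaecdcfdeecbfeaa'
  #4 SA[4]=24  'aecdcfdeecbfeaa'
  #5 SA[5]=4  'affeddbeefceeaceacbcaecdcfdeecbfeaa'
  #6 SA[6]=3  'baffeddbeefceeaceacbcaecdcfdeecbfeaa'
  #7 SA[7]=22  'bcaecdcfdeecbfeaa'
  #8 SA[8]=10  'beefceeaceacbcaecdcfdeecbfeaa'
  #9 SA[9]=34  'bfeaa'
  #10 SA[10]=23  'caecdcfdeecbfeaa'
  #11 SA[11]=2  'cbaffeddbeefceeaceacbcaecdcfdeecbfeaa'
  #12 SA[12]=21  'cbcaecdcfdeecbfeaa'
  #13 SA[13]=33  'cbfeaa'
  #14 SA[14]=1  'ccbaffeddbeefceeaceacbcaecdcfdeecbfeaa'
  #15 SA[15]=26  'cdcfdeecbfeaa'
  #16 SA[16]=18  'ceacbcaecdcfdeecbfeaa'
  #17 SA[17]=14  'ceeaceacbcaecdcfdeecbfeaa'
  #18 SA[18]=28  'cfdeecbfeaa'
  #19 SA[19]=9  'dbeefceeaceacbcaecdcfdeecbfeaa'
  #20 SA[20]=27  'dcfdeecbfeaa'
  #21 SA[21]=8  'ddbeefceeaceacbcaecdcfdeecbfeaa'
  #22 SA[22]=30  'deecbfeaa'
  #23 SA[23]=36  'eaa'
  #24 SA[24]=19  'eacbcaecdcfdeecbfeaa'
  #25 SA[25]=16  'eaceacbcaecdcfdeecbfeaa'
  #26 SA[26]=32  'ecbfeaa'
  #27 SA[27]=25  'ecdcfdeecbfeaa'
  #28 SA[28]=7  'eddbeefceeaceacbcaecdcfdeecbfeaa'
  #29 SA[29]=15  'eeaceacbcaecdcfdeecbfeaa'
  #30 SA[30]=31  'eecbfeaa'
  #31 SA[31]=11  'eefceeaceacbcaecdcfdeecbfeaa'
  #32 SA[32]=12  'efceeaceacbcaecdcfdeecbfeaa'
  #33 SA[33]=0  'fccbaffeddbeefceeaceacbcaecdcfdeecbfeaa'
  #34 SA[34]=13  'fceeaceacbcaecdcfdeecbfeaa'
  #35 SA[35]=29  'fdeecbfeaa'
  #36 SA[36]=35  'feaa'
  #37 SA[37]=6  'feddbeefceeaceacbcaecdcfdeecbfeaa'
  #38 SA[38]=5  'ffeddbeefceeaceacbcaecdcfdeecbfeaa'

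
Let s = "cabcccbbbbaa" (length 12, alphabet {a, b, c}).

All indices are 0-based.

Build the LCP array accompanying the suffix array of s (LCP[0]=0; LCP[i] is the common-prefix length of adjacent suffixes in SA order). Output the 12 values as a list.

[0, 1, 1, 0, 1, 2, 3, 1, 0, 1, 1, 2]

sorted suffixes:
  #0 SA[0]=11  'a'
  #1 SA[1]=10  'aa'
  #2 SA[2]=1  'abcccbbbbaa'
  #3 SA[3]=9  'baa'
  #4 SA[4]=8  'bbaa'
  #5 SA[5]=7  'bbbaa'
  #6 SA[6]=6  'bbbbaa'
  #7 SA[7]=2  'bcccbbbbaa'
  #8 SA[8]=0  'cabcccbbbbaa'
  #9 SA[9]=5  'cbbbbaa'
  #10 SA[10]=4  'ccbbbbaa'
  #11 SA[11]=3  'cccbbbbaa'

SA = [11, 10, 1, 9, 8, 7, 6, 2, 0, 5, 4, 3]
[i] adj suffixes → lcp
  [1] 11/10 → 1 ('a')
  [2] 10/1 → 1 ('a')
  [3] 1/9 → 0 ('')
  [4] 9/8 → 1 ('b')
  [5] 8/7 → 2 ('bb')
  [6] 7/6 → 3 ('bbb')
  [7] 6/2 → 1 ('b')
  [8] 2/0 → 0 ('')
  [9] 0/5 → 1 ('c')
  [10] 5/4 → 1 ('c')
  [11] 4/3 → 2 ('cc')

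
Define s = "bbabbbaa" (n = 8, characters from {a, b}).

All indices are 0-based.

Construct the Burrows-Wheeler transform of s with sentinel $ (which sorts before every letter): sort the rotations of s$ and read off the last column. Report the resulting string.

aabbbbb$a

rank  rotation   last
    0  $bbabbbaa  a
    1  a$bbabbba  a
    2  aa$bbabbb  b
    3  abbbaa$bb  b
    4  baa$bbabb  b
    5  babbbaa$b  b
    6  bbaa$bbab  b
    7  bbabbbaa$  $
    8  bbbaa$bba  a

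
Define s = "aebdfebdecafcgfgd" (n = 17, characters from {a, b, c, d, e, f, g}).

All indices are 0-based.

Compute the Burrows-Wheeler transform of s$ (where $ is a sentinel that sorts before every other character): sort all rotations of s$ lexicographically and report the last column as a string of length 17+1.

rank  rotation            last
    0  $aebdfebdecafcgfgd  d
    1  aebdfebdecafcgfgd$  $
    2  afcgfgd$aebdfebdec  c
    3  bdecafcgfgd$aebdfe  e
    4  bdfebdecafcgfgd$ae  e
    5  cafcgfgd$aebdfebde  e
    6  cgfgd$aebdfebdecaf  f
    7  d$aebdfebdecafcgfg  g
    8  decafcgfgd$aebdfeb  b
    9  dfebdecafcgfgd$aeb  b
   10  ebdecafcgfgd$aebdf  f
   11  ebdfebdecafcgfgd$a  a
   12  ecafcgfgd$aebdfebd  d
   13  fcgfgd$aebdfebdeca  a
   14  febdecafcgfgd$aebd  d
   15  fgd$aebdfebdecafcg  g
   16  gd$aebdfebdecafcgf  f
   17  gfgd$aebdfebdecafc  c

d$ceeefgbbfadadgfc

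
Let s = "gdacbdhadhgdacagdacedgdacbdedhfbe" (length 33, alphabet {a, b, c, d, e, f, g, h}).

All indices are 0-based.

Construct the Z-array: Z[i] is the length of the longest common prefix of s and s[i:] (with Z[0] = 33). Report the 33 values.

[33, 0, 0, 0, 0, 0, 0, 0, 0, 0, 4, 0, 0, 0, 0, 4, 0, 0, 0, 0, 0, 6, 0, 0, 0, 0, 0, 0, 0, 0, 0, 0, 0]

Z[0]=33
i=1: outside box; Z[1]=0
i=2: outside box; Z[2]=0
i=3: outside box; Z[3]=0
i=4: outside box; Z[4]=0
i=5: outside box; Z[5]=0
i=6: outside box; Z[6]=0
i=7: outside box; Z[7]=0
i=8: outside box; Z[8]=0
i=9: outside box; Z[9]=0
i=10: outside box; Z[10]=4 scan→box=[10,14)
i=11: min(r-i=3, Z[1]=0)=0; Z[11]=0
i=12: min(r-i=2, Z[2]=0)=0; Z[12]=0
i=13: min(r-i=1, Z[3]=0)=0; Z[13]=0
i=14: outside box; Z[14]=0
i=15: outside box; Z[15]=4 scan→box=[15,19)
i=16: min(r-i=3, Z[1]=0)=0; Z[16]=0
i=17: min(r-i=2, Z[2]=0)=0; Z[17]=0
i=18: min(r-i=1, Z[3]=0)=0; Z[18]=0
i=19: outside box; Z[19]=0
i=20: outside box; Z[20]=0
i=21: outside box; Z[21]=6 scan→box=[21,27)
i=22: min(r-i=5, Z[1]=0)=0; Z[22]=0
i=23: min(r-i=4, Z[2]=0)=0; Z[23]=0
i=24: min(r-i=3, Z[3]=0)=0; Z[24]=0
i=25: min(r-i=2, Z[4]=0)=0; Z[25]=0
i=26: min(r-i=1, Z[5]=0)=0; Z[26]=0
i=27: outside box; Z[27]=0
i=28: outside box; Z[28]=0
i=29: outside box; Z[29]=0
i=30: outside box; Z[30]=0
i=31: outside box; Z[31]=0
i=32: outside box; Z[32]=0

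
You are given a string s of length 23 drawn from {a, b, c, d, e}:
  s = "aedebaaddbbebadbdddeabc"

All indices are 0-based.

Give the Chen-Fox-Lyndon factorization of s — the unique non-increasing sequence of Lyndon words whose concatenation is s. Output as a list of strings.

["aedeb", "aaddbbebadbdddeabc"]

emit factor 1: 'aedeb' (i=0, period=5)
emit factor 2: 'aaddbbebadbdddeabc' (i=5, period=18)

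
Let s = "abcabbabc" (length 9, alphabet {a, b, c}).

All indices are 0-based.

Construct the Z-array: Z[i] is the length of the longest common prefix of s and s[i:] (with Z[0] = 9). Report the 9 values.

[9, 0, 0, 2, 0, 0, 3, 0, 0]

Z[0]=9
i=1: i≥r, start 0; Z[1]=0
i=2: i≥r, start 0; Z[2]=0
i=3: i≥r, start 0; Z[3]=2 scan→box=[3,5)
i=4: min(r-i=1, Z[1]=0)=0; Z[4]=0
i=5: i≥r, start 0; Z[5]=0
i=6: i≥r, start 0; Z[6]=3 scan→box=[6,9)
i=7: min(r-i=2, Z[1]=0)=0; Z[7]=0
i=8: min(r-i=1, Z[2]=0)=0; Z[8]=0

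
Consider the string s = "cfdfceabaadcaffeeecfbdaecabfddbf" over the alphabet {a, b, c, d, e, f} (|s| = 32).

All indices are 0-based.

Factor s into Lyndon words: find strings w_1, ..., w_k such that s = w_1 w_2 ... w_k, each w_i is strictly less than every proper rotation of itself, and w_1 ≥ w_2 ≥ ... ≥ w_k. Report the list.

emit factor 1: 'cfdf' (i=0, period=4)
emit factor 2: 'ce' (i=4, period=2)
emit factor 3: 'ab' (i=6, period=2)
emit factor 4: 'aadcaffeeecfbdaecabfddbf' (i=8, period=24)

["cfdf", "ce", "ab", "aadcaffeeecfbdaecabfddbf"]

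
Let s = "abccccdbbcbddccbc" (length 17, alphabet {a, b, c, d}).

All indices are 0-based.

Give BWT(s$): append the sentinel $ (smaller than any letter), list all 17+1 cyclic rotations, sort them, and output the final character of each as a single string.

c$dcbacbcbdbccccdb

rank  rotation            last
    0  $abccccdbbcbddccbc  c
    1  abccccdbbcbddccbc$  $
    2  bbcbddccbc$abccccd  d
    3  bc$abccccdbbcbddcc  c
    4  bcbddccbc$abccccdb  b
    5  bccccdbbcbddccbc$a  a
    6  bddccbc$abccccdbbc  c
    7  c$abccccdbbcbddccb  b
    8  cbc$abccccdbbcbddc  c
    9  cbddccbc$abccccdbb  b
   10  ccbc$abccccdbbcbdd  d
   11  ccccdbbcbddccbc$ab  b
   12  cccdbbcbddccbc$abc  c
   13  ccdbbcbddccbc$abcc  c
   14  cdbbcbddccbc$abccc  c
   15  dbbcbddccbc$abcccc  c
   16  dccbc$abccccdbbcbd  d
   17  ddccbc$abccccdbbcb  b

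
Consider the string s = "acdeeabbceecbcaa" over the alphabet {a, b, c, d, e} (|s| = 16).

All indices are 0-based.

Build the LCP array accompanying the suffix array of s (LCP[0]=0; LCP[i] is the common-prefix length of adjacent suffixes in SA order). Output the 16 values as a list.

rank→(start, suffix):
  0 → (15, 'a')
  1 → (14, 'aa')
  2 → (5, 'abbceecbcaa')
  3 → (0, 'acdeeabbceecbcaa')
  4 → (6, 'bbceecbcaa')
  5 → (12, 'bcaa')
  6 → (7, 'bceecbcaa')
  7 → (13, 'caa')
  8 → (11, 'cbcaa')
  9 → (1, 'cdeeabbceecbcaa')
  10 → (8, 'ceecbcaa')
  11 → (2, 'deeabbceecbcaa')
  12 → (4, 'eabbceecbcaa')
  13 → (10, 'ecbcaa')
  14 → (3, 'eeabbceecbcaa')
  15 → (9, 'eecbcaa')

SA = [15, 14, 5, 0, 6, 12, 7, 13, 11, 1, 8, 2, 4, 10, 3, 9]
rank  pair      lcp
   1  s[15:],s[14:]  1  'a'
   2  s[14:],s[5:]  1  'a'
   3  s[5:],s[0:]  1  'a'
   4  s[0:],s[6:]  0  ''
   5  s[6:],s[12:]  1  'b'
   6  s[12:],s[7:]  2  'bc'
   7  s[7:],s[13:]  0  ''
   8  s[13:],s[11:]  1  'c'
   9  s[11:],s[1:]  1  'c'
  10  s[1:],s[8:]  1  'c'
  11  s[8:],s[2:]  0  ''
  12  s[2:],s[4:]  0  ''
  13  s[4:],s[10:]  1  'e'
  14  s[10:],s[3:]  1  'e'
  15  s[3:],s[9:]  2  'ee'

[0, 1, 1, 1, 0, 1, 2, 0, 1, 1, 1, 0, 0, 1, 1, 2]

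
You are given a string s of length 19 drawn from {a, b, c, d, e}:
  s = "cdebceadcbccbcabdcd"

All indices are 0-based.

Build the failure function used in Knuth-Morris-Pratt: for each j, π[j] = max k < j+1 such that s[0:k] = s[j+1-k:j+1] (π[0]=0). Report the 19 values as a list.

π[0] = 0
j=1 s[j]='d': π[1]=0 (border '')
j=2 s[j]='e': π[2]=0 (border '')
j=3 s[j]='b': π[3]=0 (border '')
j=4 s[j]='c': π[4]=1 (border 'c')
j=5 s[j]='e': k: 1→0; π[5]=0 (border '')
j=6 s[j]='a': π[6]=0 (border '')
j=7 s[j]='d': π[7]=0 (border '')
j=8 s[j]='c': π[8]=1 (border 'c')
j=9 s[j]='b': k: 1→0; π[9]=0 (border '')
j=10 s[j]='c': π[10]=1 (border 'c')
j=11 s[j]='c': k: 1→0; π[11]=1 (border 'c')
j=12 s[j]='b': k: 1→0; π[12]=0 (border '')
j=13 s[j]='c': π[13]=1 (border 'c')
j=14 s[j]='a': k: 1→0; π[14]=0 (border '')
j=15 s[j]='b': π[15]=0 (border '')
j=16 s[j]='d': π[16]=0 (border '')
j=17 s[j]='c': π[17]=1 (border 'c')
j=18 s[j]='d': π[18]=2 (border 'cd')

[0, 0, 0, 0, 1, 0, 0, 0, 1, 0, 1, 1, 0, 1, 0, 0, 0, 1, 2]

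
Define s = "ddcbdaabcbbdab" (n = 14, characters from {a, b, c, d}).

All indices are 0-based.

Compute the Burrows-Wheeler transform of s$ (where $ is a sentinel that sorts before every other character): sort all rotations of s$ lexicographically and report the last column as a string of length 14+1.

bddaacacbbdbbd$

rank  rotation         last
    0  $ddcbdaabcbbdab  b
    1  aabcbbdab$ddcbd  d
    2  ab$ddcbdaabcbbd  d
    3  abcbbdab$ddcbda  a
    4  b$ddcbdaabcbbda  a
    5  bbdab$ddcbdaabc  c
    6  bcbbdab$ddcbdaa  a
    7  bdaabcbbdab$ddc  c
    8  bdab$ddcbdaabcb  b
    9  cbbdab$ddcbdaab  b
   10  cbdaabcbbdab$dd  d
   11  daabcbbdab$ddcb  b
   12  dab$ddcbdaabcbb  b
   13  dcbdaabcbbdab$d  d
   14  ddcbdaabcbbdab$  $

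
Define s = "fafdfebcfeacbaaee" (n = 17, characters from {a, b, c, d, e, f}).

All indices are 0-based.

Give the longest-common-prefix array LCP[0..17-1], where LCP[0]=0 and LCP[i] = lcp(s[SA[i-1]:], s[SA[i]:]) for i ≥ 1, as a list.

[0, 1, 1, 1, 0, 1, 0, 1, 0, 0, 1, 1, 1, 0, 1, 1, 2]

rank | idx | suffix
   0 |  13 | aaee
   1 |  10 | acbaaee
   2 |  14 | aee
   3 |   1 | afdfebcfeacbaaee
   4 |  12 | baaee
   5 |   6 | bcfeacbaaee
   6 |  11 | cbaaee
   7 |   7 | cfeacbaaee
   8 |   3 | dfebcfeacbaaee
   9 |  16 | e
  10 |   9 | eacbaaee
  11 |   5 | ebcfeacbaaee
  12 |  15 | ee
  13 |   0 | fafdfebcfeacbaaee
  14 |   2 | fdfebcfeacbaaee
  15 |   8 | feacbaaee
  16 |   4 | febcfeacbaaee

SA = [13, 10, 14, 1, 12, 6, 11, 7, 3, 16, 9, 5, 15, 0, 2, 8, 4]
i: (SA[i-1],SA[i]) lcp shared
  1: (13,10) 1 'a'
  2: (10,14) 1 'a'
  3: (14,1) 1 'a'
  4: (1,12) 0 ''
  5: (12,6) 1 'b'
  6: (6,11) 0 ''
  7: (11,7) 1 'c'
  8: (7,3) 0 ''
  9: (3,16) 0 ''
  10: (16,9) 1 'e'
  11: (9,5) 1 'e'
  12: (5,15) 1 'e'
  13: (15,0) 0 ''
  14: (0,2) 1 'f'
  15: (2,8) 1 'f'
  16: (8,4) 2 'fe'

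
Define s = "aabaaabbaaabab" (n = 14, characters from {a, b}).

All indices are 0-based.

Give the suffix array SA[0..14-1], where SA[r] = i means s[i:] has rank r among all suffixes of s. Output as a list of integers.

[8, 3, 0, 9, 4, 12, 1, 10, 5, 13, 7, 2, 11, 6]

rank | idx | suffix
   0 |   8 | aaabab
   1 |   3 | aaabbaaabab
   2 |   0 | aabaaabbaaabab
   3 |   9 | aabab
   4 |   4 | aabbaaabab
   5 |  12 | ab
   6 |   1 | abaaabbaaabab
   7 |  10 | abab
   8 |   5 | abbaaabab
   9 |  13 | b
  10 |   7 | baaabab
  11 |   2 | baaabbaaabab
  12 |  11 | bab
  13 |   6 | bbaaabab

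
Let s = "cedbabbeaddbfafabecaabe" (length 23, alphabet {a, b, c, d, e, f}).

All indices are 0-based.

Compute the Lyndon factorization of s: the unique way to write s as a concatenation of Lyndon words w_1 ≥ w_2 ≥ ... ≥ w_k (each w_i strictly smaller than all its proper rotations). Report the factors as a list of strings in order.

emit factor 1: 'ced' (i=0, period=3)
emit factor 2: 'b' (i=3, period=1)
emit factor 3: 'abbeaddbfafabec' (i=4, period=15)
emit factor 4: 'aabe' (i=19, period=4)

["ced", "b", "abbeaddbfafabec", "aabe"]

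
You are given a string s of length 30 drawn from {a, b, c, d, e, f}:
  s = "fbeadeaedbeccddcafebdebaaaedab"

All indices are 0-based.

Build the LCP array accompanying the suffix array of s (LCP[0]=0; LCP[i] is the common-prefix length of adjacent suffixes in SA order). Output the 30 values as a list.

[0, 2, 1, 1, 1, 3, 1, 0, 1, 1, 1, 2, 0, 1, 1, 0, 1, 1, 1, 1, 2, 0, 2, 1, 2, 1, 1, 2, 0, 1]

rank→(start, suffix):
  0 → (23, 'aaaedab')
  1 → (24, 'aaedab')
  2 → (28, 'ab')
  3 → (3, 'adeaedbeccddcafebdebaaaedab')
  4 → (25, 'aedab')
  5 → (6, 'aedbeccddcafebdebaaaedab')
  6 → (16, 'afebdebaaaedab')
  7 → (29, 'b')
  8 → (22, 'baaaedab')
  9 → (19, 'bdebaaaedab')
  10 → (1, 'beadeaedbeccddcafebdebaaaedab')
  11 → (9, 'beccddcafebdebaaaedab')
  12 → (15, 'cafebdebaaaedab')
  13 → (11, 'ccddcafebdebaaaedab')
  14 → (12, 'cddcafebdebaaaedab')
  15 → (27, 'dab')
  16 → (8, 'dbeccddcafebdebaaaedab')
  17 → (14, 'dcafebdebaaaedab')
  18 → (13, 'ddcafebdebaaaedab')
  19 → (4, 'deaedbeccddcafebdebaaaedab')
  20 → (20, 'debaaaedab')
  21 → (2, 'eadeaedbeccddcafebdebaaaedab')
  22 → (5, 'eaedbeccddcafebdebaaaedab')
  23 → (21, 'ebaaaedab')
  24 → (18, 'ebdebaaaedab')
  25 → (10, 'eccddcafebdebaaaedab')
  26 → (26, 'edab')
  27 → (7, 'edbeccddcafebdebaaaedab')
  28 → (0, 'fbeadeaedbeccddcafebdebaaaedab')
  29 → (17, 'febdebaaaedab')

SA = [23, 24, 28, 3, 25, 6, 16, 29, 22, 19, 1, 9, 15, 11, 12, 27, 8, 14, 13, 4, 20, 2, 5, 21, 18, 10, 26, 7, 0, 17]
rank  pair      lcp
   1  s[23:],s[24:]  2  'aa'
   2  s[24:],s[28:]  1  'a'
   3  s[28:],s[3:]  1  'a'
   4  s[3:],s[25:]  1  'a'
   5  s[25:],s[6:]  3  'aed'
   6  s[6:],s[16:]  1  'a'
   7  s[16:],s[29:]  0  ''
   8  s[29:],s[22:]  1  'b'
   9  s[22:],s[19:]  1  'b'
  10  s[19:],s[1:]  1  'b'
  11  s[1:],s[9:]  2  'be'
  12  s[9:],s[15:]  0  ''
  13  s[15:],s[11:]  1  'c'
  14  s[11:],s[12:]  1  'c'
  15  s[12:],s[27:]  0  ''
  16  s[27:],s[8:]  1  'd'
  17  s[8:],s[14:]  1  'd'
  18  s[14:],s[13:]  1  'd'
  19  s[13:],s[4:]  1  'd'
  20  s[4:],s[20:]  2  'de'
  21  s[20:],s[2:]  0  ''
  22  s[2:],s[5:]  2  'ea'
  23  s[5:],s[21:]  1  'e'
  24  s[21:],s[18:]  2  'eb'
  25  s[18:],s[10:]  1  'e'
  26  s[10:],s[26:]  1  'e'
  27  s[26:],s[7:]  2  'ed'
  28  s[7:],s[0:]  0  ''
  29  s[0:],s[17:]  1  'f'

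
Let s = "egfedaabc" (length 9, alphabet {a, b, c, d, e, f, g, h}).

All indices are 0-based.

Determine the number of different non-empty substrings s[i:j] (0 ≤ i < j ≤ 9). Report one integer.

sorted suffixes:
  #0 SA[0]=5  'aabc'
  #1 SA[1]=6  'abc'
  #2 SA[2]=7  'bc'
  #3 SA[3]=8  'c'
  #4 SA[4]=4  'daabc'
  #5 SA[5]=3  'edaabc'
  #6 SA[6]=0  'egfedaabc'
  #7 SA[7]=2  'fedaabc'
  #8 SA[8]=1  'gfedaabc'

SA = [5, 6, 7, 8, 4, 3, 0, 2, 1]
[i] adj suffixes → lcp
  [1] 5/6 → 1 ('a')
  [2] 6/7 → 0 ('')
  [3] 7/8 → 0 ('')
  [4] 8/4 → 0 ('')
  [5] 4/3 → 0 ('')
  [6] 3/0 → 1 ('e')
  [7] 0/2 → 0 ('')
  [8] 2/1 → 0 ('')

n(n+1)/2 = 9·10/2 = 45
Σ LCP = 0 + 1 + 0 + 0 + 0 + 0 + 1 + 0 + 0 = 2
distinct = 45 − 2 = 43

43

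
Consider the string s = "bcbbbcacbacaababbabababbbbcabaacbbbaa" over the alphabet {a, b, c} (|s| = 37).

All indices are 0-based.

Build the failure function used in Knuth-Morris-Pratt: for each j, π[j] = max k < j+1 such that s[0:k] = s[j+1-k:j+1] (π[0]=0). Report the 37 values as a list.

[0, 0, 1, 1, 1, 2, 0, 0, 1, 0, 0, 0, 0, 1, 0, 1, 1, 0, 1, 0, 1, 0, 1, 1, 1, 1, 2, 0, 1, 0, 0, 0, 1, 1, 1, 0, 0]

π[0] = 0
j=1 s[j]='c': π[1]=0 (border '')
j=2 s[j]='b': π[2]=1 (border 'b')
j=3 s[j]='b': k: 1→0; π[3]=1 (border 'b')
j=4 s[j]='b': k: 1→0; π[4]=1 (border 'b')
j=5 s[j]='c': π[5]=2 (border 'bc')
j=6 s[j]='a': k: 2→0; π[6]=0 (border '')
j=7 s[j]='c': π[7]=0 (border '')
j=8 s[j]='b': π[8]=1 (border 'b')
j=9 s[j]='a': k: 1→0; π[9]=0 (border '')
j=10 s[j]='c': π[10]=0 (border '')
j=11 s[j]='a': π[11]=0 (border '')
j=12 s[j]='a': π[12]=0 (border '')
j=13 s[j]='b': π[13]=1 (border 'b')
j=14 s[j]='a': k: 1→0; π[14]=0 (border '')
j=15 s[j]='b': π[15]=1 (border 'b')
j=16 s[j]='b': k: 1→0; π[16]=1 (border 'b')
j=17 s[j]='a': k: 1→0; π[17]=0 (border '')
j=18 s[j]='b': π[18]=1 (border 'b')
j=19 s[j]='a': k: 1→0; π[19]=0 (border '')
j=20 s[j]='b': π[20]=1 (border 'b')
j=21 s[j]='a': k: 1→0; π[21]=0 (border '')
j=22 s[j]='b': π[22]=1 (border 'b')
j=23 s[j]='b': k: 1→0; π[23]=1 (border 'b')
j=24 s[j]='b': k: 1→0; π[24]=1 (border 'b')
j=25 s[j]='b': k: 1→0; π[25]=1 (border 'b')
j=26 s[j]='c': π[26]=2 (border 'bc')
j=27 s[j]='a': k: 2→0; π[27]=0 (border '')
j=28 s[j]='b': π[28]=1 (border 'b')
j=29 s[j]='a': k: 1→0; π[29]=0 (border '')
j=30 s[j]='a': π[30]=0 (border '')
j=31 s[j]='c': π[31]=0 (border '')
j=32 s[j]='b': π[32]=1 (border 'b')
j=33 s[j]='b': k: 1→0; π[33]=1 (border 'b')
j=34 s[j]='b': k: 1→0; π[34]=1 (border 'b')
j=35 s[j]='a': k: 1→0; π[35]=0 (border '')
j=36 s[j]='a': π[36]=0 (border '')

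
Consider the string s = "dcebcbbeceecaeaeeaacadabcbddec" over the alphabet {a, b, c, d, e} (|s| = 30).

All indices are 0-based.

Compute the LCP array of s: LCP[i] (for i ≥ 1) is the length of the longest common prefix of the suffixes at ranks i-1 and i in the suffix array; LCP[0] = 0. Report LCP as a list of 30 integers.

rank→(start, suffix):
  0 → (17, 'aacadabcbddec')
  1 → (22, 'abcbddec')
  2 → (18, 'acadabcbddec')
  3 → (20, 'adabcbddec')
  4 → (12, 'aeaeeaacadabcbddec')
  5 → (14, 'aeeaacadabcbddec')
  6 → (5, 'bbeceecaeaeeaacadabcbddec')
  7 → (3, 'bcbbeceecaeaeeaacadabcbddec')
  8 → (23, 'bcbddec')
  9 → (25, 'bddec')
  10 → (6, 'beceecaeaeeaacadabcbddec')
  11 → (29, 'c')
  12 → (19, 'cadabcbddec')
  13 → (11, 'caeaeeaacadabcbddec')
  14 → (4, 'cbbeceecaeaeeaacadabcbddec')
  15 → (24, 'cbddec')
  16 → (1, 'cebcbbeceecaeaeeaacadabcbddec')
  17 → (8, 'ceecaeaeeaacadabcbddec')
  18 → (21, 'dabcbddec')
  19 → (0, 'dcebcbbeceecaeaeeaacadabcbddec')
  20 → (26, 'ddec')
  21 → (27, 'dec')
  22 → (16, 'eaacadabcbddec')
  23 → (13, 'eaeeaacadabcbddec')
  24 → (2, 'ebcbbeceecaeaeeaacadabcbddec')
  25 → (28, 'ec')
  26 → (10, 'ecaeaeeaacadabcbddec')
  27 → (7, 'eceecaeaeeaacadabcbddec')
  28 → (15, 'eeaacadabcbddec')
  29 → (9, 'eecaeaeeaacadabcbddec')

SA = [17, 22, 18, 20, 12, 14, 5, 3, 23, 25, 6, 29, 19, 11, 4, 24, 1, 8, 21, 0, 26, 27, 16, 13, 2, 28, 10, 7, 15, 9]
rank  pair      lcp
   1  s[17:],s[22:]  1  'a'
   2  s[22:],s[18:]  1  'a'
   3  s[18:],s[20:]  1  'a'
   4  s[20:],s[12:]  1  'a'
   5  s[12:],s[14:]  2  'ae'
   6  s[14:],s[5:]  0  ''
   7  s[5:],s[3:]  1  'b'
   8  s[3:],s[23:]  3  'bcb'
   9  s[23:],s[25:]  1  'b'
  10  s[25:],s[6:]  1  'b'
  11  s[6:],s[29:]  0  ''
  12  s[29:],s[19:]  1  'c'
  13  s[19:],s[11:]  2  'ca'
  14  s[11:],s[4:]  1  'c'
  15  s[4:],s[24:]  2  'cb'
  16  s[24:],s[1:]  1  'c'
  17  s[1:],s[8:]  2  'ce'
  18  s[8:],s[21:]  0  ''
  19  s[21:],s[0:]  1  'd'
  20  s[0:],s[26:]  1  'd'
  21  s[26:],s[27:]  1  'd'
  22  s[27:],s[16:]  0  ''
  23  s[16:],s[13:]  2  'ea'
  24  s[13:],s[2:]  1  'e'
  25  s[2:],s[28:]  1  'e'
  26  s[28:],s[10:]  2  'ec'
  27  s[10:],s[7:]  2  'ec'
  28  s[7:],s[15:]  1  'e'
  29  s[15:],s[9:]  2  'ee'

[0, 1, 1, 1, 1, 2, 0, 1, 3, 1, 1, 0, 1, 2, 1, 2, 1, 2, 0, 1, 1, 1, 0, 2, 1, 1, 2, 2, 1, 2]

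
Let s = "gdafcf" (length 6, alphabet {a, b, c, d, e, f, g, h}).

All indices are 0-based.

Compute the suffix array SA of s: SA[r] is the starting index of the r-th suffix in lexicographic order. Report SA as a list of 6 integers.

[2, 4, 1, 5, 3, 0]

rank | idx | suffix
   0 |   2 | afcf
   1 |   4 | cf
   2 |   1 | dafcf
   3 |   5 | f
   4 |   3 | fcf
   5 |   0 | gdafcf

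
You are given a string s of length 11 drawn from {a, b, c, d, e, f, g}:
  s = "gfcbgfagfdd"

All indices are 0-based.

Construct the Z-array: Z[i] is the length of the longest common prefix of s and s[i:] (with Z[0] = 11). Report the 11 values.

[11, 0, 0, 0, 2, 0, 0, 2, 0, 0, 0]

Z[0]=11
i=1: i≥r, start 0; Z[1]=0
i=2: i≥r, start 0; Z[2]=0
i=3: i≥r, start 0; Z[3]=0
i=4: i≥r, start 0; Z[4]=2 grow→box=[4,6)
i=5: min(r-i=1, Z[1]=0)=0; Z[5]=0
i=6: i≥r, start 0; Z[6]=0
i=7: i≥r, start 0; Z[7]=2 grow→box=[7,9)
i=8: min(r-i=1, Z[1]=0)=0; Z[8]=0
i=9: i≥r, start 0; Z[9]=0
i=10: i≥r, start 0; Z[10]=0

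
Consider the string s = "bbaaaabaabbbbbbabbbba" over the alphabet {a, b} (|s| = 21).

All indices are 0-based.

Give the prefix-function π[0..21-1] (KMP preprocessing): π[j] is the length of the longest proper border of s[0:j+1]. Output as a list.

π[0] = 0
j=1 s[j]='b': π[1]=1 (border 'b')
j=2 s[j]='a': k: 1→0; π[2]=0 (border '')
j=3 s[j]='a': π[3]=0 (border '')
j=4 s[j]='a': π[4]=0 (border '')
j=5 s[j]='a': π[5]=0 (border '')
j=6 s[j]='b': π[6]=1 (border 'b')
j=7 s[j]='a': k: 1→0; π[7]=0 (border '')
j=8 s[j]='a': π[8]=0 (border '')
j=9 s[j]='b': π[9]=1 (border 'b')
j=10 s[j]='b': π[10]=2 (border 'bb')
j=11 s[j]='b': k: 2→1; π[11]=2 (border 'bb')
j=12 s[j]='b': k: 2→1; π[12]=2 (border 'bb')
j=13 s[j]='b': k: 2→1; π[13]=2 (border 'bb')
j=14 s[j]='b': k: 2→1; π[14]=2 (border 'bb')
j=15 s[j]='a': π[15]=3 (border 'bba')
j=16 s[j]='b': k: 3→0; π[16]=1 (border 'b')
j=17 s[j]='b': π[17]=2 (border 'bb')
j=18 s[j]='b': k: 2→1; π[18]=2 (border 'bb')
j=19 s[j]='b': k: 2→1; π[19]=2 (border 'bb')
j=20 s[j]='a': π[20]=3 (border 'bba')

[0, 1, 0, 0, 0, 0, 1, 0, 0, 1, 2, 2, 2, 2, 2, 3, 1, 2, 2, 2, 3]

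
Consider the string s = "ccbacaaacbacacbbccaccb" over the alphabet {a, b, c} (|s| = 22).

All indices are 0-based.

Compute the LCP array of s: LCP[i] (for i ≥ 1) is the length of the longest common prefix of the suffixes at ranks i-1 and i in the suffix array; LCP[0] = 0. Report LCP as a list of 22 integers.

rank→(start, suffix):
  0 → (5, 'aaacbacacbbccaccb')
  1 → (6, 'aacbacacbbccaccb')
  2 → (3, 'acaaacbacacbbccaccb')
  3 → (10, 'acacbbccaccb')
  4 → (7, 'acbacacbbccaccb')
  5 → (12, 'acbbccaccb')
  6 → (18, 'accb')
  7 → (21, 'b')
  8 → (2, 'bacaaacbacacbbccaccb')
  9 → (9, 'bacacbbccaccb')
  10 → (14, 'bbccaccb')
  11 → (15, 'bccaccb')
  12 → (4, 'caaacbacacbbccaccb')
  13 → (11, 'cacbbccaccb')
  14 → (17, 'caccb')
  15 → (20, 'cb')
  16 → (1, 'cbacaaacbacacbbccaccb')
  17 → (8, 'cbacacbbccaccb')
  18 → (13, 'cbbccaccb')
  19 → (16, 'ccaccb')
  20 → (19, 'ccb')
  21 → (0, 'ccbacaaacbacacbbccaccb')

SA = [5, 6, 3, 10, 7, 12, 18, 21, 2, 9, 14, 15, 4, 11, 17, 20, 1, 8, 13, 16, 19, 0]
[i] adj suffixes → lcp
  [1] 5/6 → 2 ('aa')
  [2] 6/3 → 1 ('a')
  [3] 3/10 → 3 ('aca')
  [4] 10/7 → 2 ('ac')
  [5] 7/12 → 3 ('acb')
  [6] 12/18 → 2 ('ac')
  [7] 18/21 → 0 ('')
  [8] 21/2 → 1 ('b')
  [9] 2/9 → 4 ('baca')
  [10] 9/14 → 1 ('b')
  [11] 14/15 → 1 ('b')
  [12] 15/4 → 0 ('')
  [13] 4/11 → 2 ('ca')
  [14] 11/17 → 3 ('cac')
  [15] 17/20 → 1 ('c')
  [16] 20/1 → 2 ('cb')
  [17] 1/8 → 5 ('cbaca')
  [18] 8/13 → 2 ('cb')
  [19] 13/16 → 1 ('c')
  [20] 16/19 → 2 ('cc')
  [21] 19/0 → 3 ('ccb')

[0, 2, 1, 3, 2, 3, 2, 0, 1, 4, 1, 1, 0, 2, 3, 1, 2, 5, 2, 1, 2, 3]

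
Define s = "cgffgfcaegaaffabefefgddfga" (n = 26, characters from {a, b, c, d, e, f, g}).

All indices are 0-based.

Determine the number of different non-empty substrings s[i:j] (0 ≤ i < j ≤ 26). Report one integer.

sorted suffixes:
  #0 SA[0]=25  'a'
  #1 SA[1]=10  'aaffabefefgddfga'
  #2 SA[2]=14  'abefefgddfga'
  #3 SA[3]=7  'aegaaffabefefgddfga'
  #4 SA[4]=11  'affabefefgddfga'
  #5 SA[5]=15  'befefgddfga'
  #6 SA[6]=6  'caegaaffabefefgddfga'
  #7 SA[7]=0  'cgffgfcaegaaffabefefgddfga'
  #8 SA[8]=21  'ddfga'
  #9 SA[9]=22  'dfga'
  #10 SA[10]=16  'efefgddfga'
  #11 SA[11]=18  'efgddfga'
  #12 SA[12]=8  'egaaffabefefgddfga'
  #13 SA[13]=13  'fabefefgddfga'
  #14 SA[14]=5  'fcaegaaffabefefgddfga'
  #15 SA[15]=17  'fefgddfga'
  #16 SA[16]=12  'ffabefefgddfga'
  #17 SA[17]=2  'ffgfcaegaaffabefefgddfga'
  #18 SA[18]=23  'fga'
  #19 SA[19]=19  'fgddfga'
  #20 SA[20]=3  'fgfcaegaaffabefefgddfga'
  #21 SA[21]=24  'ga'
  #22 SA[22]=9  'gaaffabefefgddfga'
  #23 SA[23]=20  'gddfga'
  #24 SA[24]=4  'gfcaegaaffabefefgddfga'
  #25 SA[25]=1  'gffgfcaegaaffabefefgddfga'

SA = [25, 10, 14, 7, 11, 15, 6, 0, 21, 22, 16, 18, 8, 13, 5, 17, 12, 2, 23, 19, 3, 24, 9, 20, 4, 1]
rank  pair      lcp
   1  s[25:],s[10:]  1  'a'
   2  s[10:],s[14:]  1  'a'
   3  s[14:],s[7:]  1  'a'
   4  s[7:],s[11:]  1  'a'
   5  s[11:],s[15:]  0  ''
   6  s[15:],s[6:]  0  ''
   7  s[6:],s[0:]  1  'c'
   8  s[0:],s[21:]  0  ''
   9  s[21:],s[22:]  1  'd'
  10  s[22:],s[16:]  0  ''
  11  s[16:],s[18:]  2  'ef'
  12  s[18:],s[8:]  1  'e'
  13  s[8:],s[13:]  0  ''
  14  s[13:],s[5:]  1  'f'
  15  s[5:],s[17:]  1  'f'
  16  s[17:],s[12:]  1  'f'
  17  s[12:],s[2:]  2  'ff'
  18  s[2:],s[23:]  1  'f'
  19  s[23:],s[19:]  2  'fg'
  20  s[19:],s[3:]  2  'fg'
  21  s[3:],s[24:]  0  ''
  22  s[24:],s[9:]  2  'ga'
  23  s[9:],s[20:]  1  'g'
  24  s[20:],s[4:]  1  'g'
  25  s[4:],s[1:]  2  'gf'

n(n+1)/2 = 26·27/2 = 351
Σ LCP = 0 + 1 + 1 + 1 + 1 + 0 + 0 + 1 + 0 + 1 + 0 + 2 + 1 + 0 + 1 + 1 + 1 + 2 + 1 + 2 + 2 + 0 + 2 + 1 + 1 + 2 = 25
distinct = 351 − 25 = 326

326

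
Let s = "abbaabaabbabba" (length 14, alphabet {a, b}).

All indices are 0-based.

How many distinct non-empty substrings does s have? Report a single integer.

sorted suffixes:
  #0 SA[0]=13  'a'
  #1 SA[1]=3  'aabaabbabba'
  #2 SA[2]=6  'aabbabba'
  #3 SA[3]=4  'abaabbabba'
  #4 SA[4]=10  'abba'
  #5 SA[5]=0  'abbaabaabbabba'
  #6 SA[6]=7  'abbabba'
  #7 SA[7]=12  'ba'
  #8 SA[8]=2  'baabaabbabba'
  #9 SA[9]=5  'baabbabba'
  #10 SA[10]=9  'babba'
  #11 SA[11]=11  'bba'
  #12 SA[12]=1  'bbaabaabbabba'
  #13 SA[13]=8  'bbabba'

SA = [13, 3, 6, 4, 10, 0, 7, 12, 2, 5, 9, 11, 1, 8]
[i] adj suffixes → lcp
  [1] 13/3 → 1 ('a')
  [2] 3/6 → 3 ('aab')
  [3] 6/4 → 1 ('a')
  [4] 4/10 → 2 ('ab')
  [5] 10/0 → 4 ('abba')
  [6] 0/7 → 4 ('abba')
  [7] 7/12 → 0 ('')
  [8] 12/2 → 2 ('ba')
  [9] 2/5 → 4 ('baab')
  [10] 5/9 → 2 ('ba')
  [11] 9/11 → 1 ('b')
  [12] 11/1 → 3 ('bba')
  [13] 1/8 → 3 ('bba')

n(n+1)/2 = 14·15/2 = 105
Σ LCP = 0 + 1 + 3 + 1 + 2 + 4 + 4 + 0 + 2 + 4 + 2 + 1 + 3 + 3 = 30
distinct = 105 − 30 = 75

75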